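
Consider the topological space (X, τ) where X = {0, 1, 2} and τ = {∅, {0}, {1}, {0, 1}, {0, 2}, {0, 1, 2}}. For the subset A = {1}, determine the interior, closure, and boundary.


int(A) = {1}, cl(A) = {1}, ∂A = ∅.

Closed sets in (X, τ) are complements of opens:
  closed(X, τ) = {∅, {1}, {2}, {0, 2}, {1, 2}, {0, 1, 2}}.
int(A) = ⋃ {U ∈ τ : U ⊆ A}. Opens contained in A: ∅, {1}.
Taking the union of these: int(A) = {1}.
cl(A) = ⋂ {C closed : A ⊆ C}. Closed sets containing A: {1}, {1, 2}, {0, 1, 2}.
Intersecting these: cl(A) = {1}.
∂A = cl(A) ∖ int(A) = {1} ∖ {1} = ∅.


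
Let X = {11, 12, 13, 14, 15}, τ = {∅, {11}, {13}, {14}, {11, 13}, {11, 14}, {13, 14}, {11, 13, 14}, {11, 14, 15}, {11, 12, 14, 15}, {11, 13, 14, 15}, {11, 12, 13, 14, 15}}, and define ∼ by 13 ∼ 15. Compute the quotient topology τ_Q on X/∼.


X/∼ = {[11], [12], [13=15], [14]}; |τ_Q| = 6.

Equivalence classes: [11], [12], [13=15], [14].
Quotient map π: X → X/∼ sends 11 ↦ [11], 12 ↦ [12], 13 ↦ [13=15], 14 ↦ [14], 15 ↦ [13=15].
For each subset V ⊆ X/∼, compute π^{-1}(V) ⊆ X and check whether π^{-1}(V) ∈ τ. V is open in τ_Q iff π^{-1}(V) ∈ τ.
  V = {}: π^{-1}(V) = ∅ ∈ τ ✓.
  V = {[11]}: π^{-1}(V) = {11} ∈ τ ✓.
  V = {[12]}: π^{-1}(V) = {12} ∉ τ ✗.
  V = {[11], [12]}: π^{-1}(V) = {11, 12} ∉ τ ✗.
  V = {[13=15]}: π^{-1}(V) = {13, 15} ∉ τ ✗.
  V = {[11], [13=15]}: π^{-1}(V) = {11, 13, 15} ∉ τ ✗.
  V = {[12], [13=15]}: π^{-1}(V) = {12, 13, 15} ∉ τ ✗.
  V = {[11], [12], [13=15]}: π^{-1}(V) = {11, 12, 13, 15} ∉ τ ✗.
  V = {[14]}: π^{-1}(V) = {14} ∈ τ ✓.
  V = {[11], [14]}: π^{-1}(V) = {11, 14} ∈ τ ✓.
  V = {[12], [14]}: π^{-1}(V) = {12, 14} ∉ τ ✗.
  V = {[11], [12], [14]}: π^{-1}(V) = {11, 12, 14} ∉ τ ✗.
  V = {[13=15], [14]}: π^{-1}(V) = {13, 14, 15} ∉ τ ✗.
  V = {[11], [13=15], [14]}: π^{-1}(V) = {11, 13, 14, 15} ∈ τ ✓.
  V = {[12], [13=15], [14]}: π^{-1}(V) = {12, 13, 14, 15} ∉ τ ✗.
  V = {[11], [12], [13=15], [14]}: π^{-1}(V) = {11, 12, 13, 14, 15} ∈ τ ✓.
Open sets in the quotient: τ_Q = {{}, {[11]}, {[14]}, {[11], [14]}, {[11], [13=15], [14]}, {[11], [12], [13=15], [14]}} (6 elements).


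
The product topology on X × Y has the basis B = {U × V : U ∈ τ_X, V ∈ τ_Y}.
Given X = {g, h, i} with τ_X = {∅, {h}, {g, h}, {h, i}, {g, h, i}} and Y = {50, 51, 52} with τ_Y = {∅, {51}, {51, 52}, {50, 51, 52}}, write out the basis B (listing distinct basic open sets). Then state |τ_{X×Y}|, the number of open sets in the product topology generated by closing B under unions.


Basis B = {∅ × ∅, {h} × {51}, {g, h} × {51}, {h} × {51, 52}, {h, i} × {51}, {g, h, i} × {51}, {h} × {50, 51, 52}, {g, h} × {51, 52}, {h, i} × {51, 52}, {g, h} × {50, 51, 52}, {g, h, i} × {51, 52}, {h, i} × {50, 51, 52}, {g, h, i} × {50, 51, 52}}; |τ_{X×Y}| = 30.

Enumerate products U × V with U ∈ τ_X, V ∈ τ_Y (deduplicated):
  ∅ × ∅ = {} (∅)
  {h} × {51} = {(h,51)}
  {g, h} × {51} = {(g,51), (h,51)}
  {h} × {51, 52} = {(h,51), (h,52)}
  {h, i} × {51} = {(h,51), (i,51)}
  {g, h, i} × {51} = {(g,51), (h,51), (i,51)}
  {h} × {50, 51, 52} = {(h,50), (h,51), (h,52)}
  {g, h} × {51, 52} = {(g,51), (g,52), (h,51), (h,52)}
  {h, i} × {51, 52} = {(h,51), (h,52), (i,51), (i,52)}
  {g, h} × {50, 51, 52} = {(g,50), (g,51), (g,52), (h,50), (h,51), (h,52)}
  {g, h, i} × {51, 52} = {(g,51), (g,52), (h,51), (h,52), (i,51), (i,52)}
  {h, i} × {50, 51, 52} = {(h,50), (h,51), (h,52), (i,50), (i,51), (i,52)}
  {g, h, i} × {50, 51, 52} = {(g,50), (g,51), (g,52), (h,50), (h,51), (h,52), (i,50), (i,51), (i,52)}
These 13 distinct sets form the basis B.
Close under arbitrary unions to get τ_{X×Y}; counting gives |τ_{X×Y}| = 30.


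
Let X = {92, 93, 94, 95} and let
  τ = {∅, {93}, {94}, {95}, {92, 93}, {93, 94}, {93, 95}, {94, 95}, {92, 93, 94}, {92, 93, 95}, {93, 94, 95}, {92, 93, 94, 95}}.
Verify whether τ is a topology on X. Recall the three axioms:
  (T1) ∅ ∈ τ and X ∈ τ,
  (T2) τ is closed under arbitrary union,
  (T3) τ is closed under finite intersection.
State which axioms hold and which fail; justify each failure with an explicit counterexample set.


τ IS a topology on X.

Axiom (T1): ∅ ∈ τ? Yes; X ∈ τ? Yes.
Axiom (T2/T3): check pairwise unions and intersections of members of τ.
All pairwise intersections and unions checked — each lies in τ. Therefore τ satisfies (T1), (T2), (T3): it IS a topology on X.


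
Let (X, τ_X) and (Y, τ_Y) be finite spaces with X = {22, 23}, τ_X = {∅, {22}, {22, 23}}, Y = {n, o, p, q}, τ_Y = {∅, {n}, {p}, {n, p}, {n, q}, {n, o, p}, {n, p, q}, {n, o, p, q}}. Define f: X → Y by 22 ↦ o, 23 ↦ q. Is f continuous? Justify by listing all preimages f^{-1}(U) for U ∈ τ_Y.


f is NOT continuous.

Compute f^{-1}(U) for each U ∈ τ_Y:
  U = ∅: f^{-1}(U) = ∅ ∈ τ_X ✓.
  U = {n}: f^{-1}(U) = ∅ ∈ τ_X ✓.
  U = {p}: f^{-1}(U) = ∅ ∈ τ_X ✓.
  U = {n, p}: f^{-1}(U) = ∅ ∈ τ_X ✓.
  U = {n, q}: f^{-1}(U) = {23} ∉ τ_X ✗.
  U = {n, o, p}: f^{-1}(U) = {22} ∈ τ_X ✓.
  U = {n, p, q}: f^{-1}(U) = {23} ∉ τ_X ✗.
  U = {n, o, p, q}: f^{-1}(U) = {22, 23} ∈ τ_X ✓.
Found U = {n, q} with f^{-1}(U) = {23} not in τ_X. Therefore f is NOT continuous.


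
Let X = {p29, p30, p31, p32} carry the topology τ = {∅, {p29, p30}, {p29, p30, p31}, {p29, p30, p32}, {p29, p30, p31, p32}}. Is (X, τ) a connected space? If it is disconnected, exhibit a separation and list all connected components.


(X, τ) is connected.

Find clopen sets (U ∈ τ with X ∖ U ∈ τ):
  U = ∅, X ∖ U = {p29, p30, p31, p32} — both open, so U is clopen.
  U = {p29, p30, p31, p32}, X ∖ U = ∅ — both open, so U is clopen.
Only trivial clopens (∅ and X) exist, so (X, τ) is connected.
Compute connected components by grouping points that agree on all clopens:
  component: {p29, p30, p31, p32}


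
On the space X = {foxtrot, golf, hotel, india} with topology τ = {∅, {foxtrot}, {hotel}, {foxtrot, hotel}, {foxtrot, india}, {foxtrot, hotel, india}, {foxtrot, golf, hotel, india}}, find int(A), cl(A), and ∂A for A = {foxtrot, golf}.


int(A) = {foxtrot}, cl(A) = {foxtrot, golf, india}, ∂A = {golf, india}.

Closed sets in (X, τ) are complements of opens:
  closed(X, τ) = {∅, {golf}, {golf, hotel}, {golf, india}, {foxtrot, golf, india}, {golf, hotel, india}, {foxtrot, golf, hotel, india}}.
int(A) = ⋃ {U ∈ τ : U ⊆ A}. Opens contained in A: ∅, {foxtrot}.
Taking the union of these: int(A) = {foxtrot}.
cl(A) = ⋂ {C closed : A ⊆ C}. Closed sets containing A: {foxtrot, golf, india}, {foxtrot, golf, hotel, india}.
Intersecting these: cl(A) = {foxtrot, golf, india}.
∂A = cl(A) ∖ int(A) = {foxtrot, golf, india} ∖ {foxtrot} = {golf, india}.


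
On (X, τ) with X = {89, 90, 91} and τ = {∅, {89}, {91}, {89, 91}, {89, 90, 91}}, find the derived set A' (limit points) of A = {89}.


A' = {90}

For each x ∈ X, list the open sets U ∈ τ with x ∈ U, then check whether U ∩ (A ∖ {x}) ≠ ∅ for every such U.
  x = 89: open {89} ∋ x has {89} ∩ (A ∖ {89}) = ∅, so x is NOT a limit point.
  x = 90: opens ∋ x are {89, 90, 91}; each meets A ∖ {90}, so x IS a limit point.
  x = 91: open {91} ∋ x has {91} ∩ (A ∖ {91}) = ∅, so x is NOT a limit point.
Collecting: A' = {90}.


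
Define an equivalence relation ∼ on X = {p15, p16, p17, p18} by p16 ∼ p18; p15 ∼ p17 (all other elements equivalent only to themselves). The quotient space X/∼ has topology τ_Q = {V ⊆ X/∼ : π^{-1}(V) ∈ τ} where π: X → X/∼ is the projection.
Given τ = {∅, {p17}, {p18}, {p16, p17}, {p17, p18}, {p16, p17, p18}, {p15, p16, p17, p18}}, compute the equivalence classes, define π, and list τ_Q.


X/∼ = {[p15=p17], [p16=p18]}; |τ_Q| = 2.

Equivalence classes: [p15=p17], [p16=p18].
Quotient map π: X → X/∼ sends p15 ↦ [p15=p17], p16 ↦ [p16=p18], p17 ↦ [p15=p17], p18 ↦ [p16=p18].
For each subset V ⊆ X/∼, compute π^{-1}(V) ⊆ X and check whether π^{-1}(V) ∈ τ. V is open in τ_Q iff π^{-1}(V) ∈ τ.
  V = {}: π^{-1}(V) = ∅ ∈ τ ✓.
  V = {[p15=p17]}: π^{-1}(V) = {p15, p17} ∉ τ ✗.
  V = {[p16=p18]}: π^{-1}(V) = {p16, p18} ∉ τ ✗.
  V = {[p15=p17], [p16=p18]}: π^{-1}(V) = {p15, p16, p17, p18} ∈ τ ✓.
Open sets in the quotient: τ_Q = {{}, {[p15=p17], [p16=p18]}} (2 elements).


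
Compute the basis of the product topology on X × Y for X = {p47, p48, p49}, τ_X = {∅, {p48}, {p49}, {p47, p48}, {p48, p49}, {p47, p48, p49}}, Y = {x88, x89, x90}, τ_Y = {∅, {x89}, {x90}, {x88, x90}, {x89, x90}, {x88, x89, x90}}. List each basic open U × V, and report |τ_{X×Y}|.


Basis B = {∅ × ∅, {p48} × {x89}, {p48} × {x90}, {p49} × {x89}, {p49} × {x90}, {p47, p48} × {x89}, {p47, p48} × {x90}, {p48} × {x88, x90}, {p48} × {x89, x90}, {p48, p49} × {x89}, {p48, p49} × {x90}, {p49} × {x88, x90}, {p49} × {x89, x90}, {p47, p48, p49} × {x89}, {p47, p48, p49} × {x90}, {p48} × {x88, x89, x90}, {p49} × {x88, x89, x90}, {p47, p48} × {x88, x90}, {p47, p48} × {x89, x90}, {p48, p49} × {x88, x90}, {p48, p49} × {x89, x90}, {p47, p48} × {x88, x89, x90}, {p47, p48, p49} × {x88, x90}, {p47, p48, p49} × {x89, x90}, {p48, p49} × {x88, x89, x90}, {p47, p48, p49} × {x88, x89, x90}}; |τ_{X×Y}| = 108.

Enumerate products U × V with U ∈ τ_X, V ∈ τ_Y (deduplicated):
  ∅ × ∅ = {} (∅)
  {p48} × {x89} = {(p48,x89)}
  {p48} × {x90} = {(p48,x90)}
  {p49} × {x89} = {(p49,x89)}
  {p49} × {x90} = {(p49,x90)}
  {p47, p48} × {x89} = {(p47,x89), (p48,x89)}
  {p47, p48} × {x90} = {(p47,x90), (p48,x90)}
  {p48} × {x88, x90} = {(p48,x88), (p48,x90)}
  {p48} × {x89, x90} = {(p48,x89), (p48,x90)}
  {p48, p49} × {x89} = {(p48,x89), (p49,x89)}
  {p48, p49} × {x90} = {(p48,x90), (p49,x90)}
  {p49} × {x88, x90} = {(p49,x88), (p49,x90)}
  {p49} × {x89, x90} = {(p49,x89), (p49,x90)}
  {p47, p48, p49} × {x89} = {(p47,x89), (p48,x89), (p49,x89)}
  {p47, p48, p49} × {x90} = {(p47,x90), (p48,x90), (p49,x90)}
  {p48} × {x88, x89, x90} = {(p48,x88), (p48,x89), (p48,x90)}
  {p49} × {x88, x89, x90} = {(p49,x88), (p49,x89), (p49,x90)}
  {p47, p48} × {x88, x90} = {(p47,x88), (p47,x90), (p48,x88), (p48,x90)}
  {p47, p48} × {x89, x90} = {(p47,x89), (p47,x90), (p48,x89), (p48,x90)}
  {p48, p49} × {x88, x90} = {(p48,x88), (p48,x90), (p49,x88), (p49,x90)}
  {p48, p49} × {x89, x90} = {(p48,x89), (p48,x90), (p49,x89), (p49,x90)}
  {p47, p48} × {x88, x89, x90} = {(p47,x88), (p47,x89), (p47,x90), (p48,x88), (p48,x89), (p48,x90)}
  {p47, p48, p49} × {x88, x90} = {(p47,x88), (p47,x90), (p48,x88), (p48,x90), (p49,x88), (p49,x90)}
  {p47, p48, p49} × {x89, x90} = {(p47,x89), (p47,x90), (p48,x89), (p48,x90), (p49,x89), (p49,x90)}
  {p48, p49} × {x88, x89, x90} = {(p48,x88), (p48,x89), (p48,x90), (p49,x88), (p49,x89), (p49,x90)}
  {p47, p48, p49} × {x88, x89, x90} = {(p47,x88), (p47,x89), (p47,x90), (p48,x88), (p48,x89), (p48,x90), (p49,x88), (p49,x89), (p49,x90)}
These 26 distinct sets form the basis B.
Close under arbitrary unions to get τ_{X×Y}; counting gives |τ_{X×Y}| = 108.


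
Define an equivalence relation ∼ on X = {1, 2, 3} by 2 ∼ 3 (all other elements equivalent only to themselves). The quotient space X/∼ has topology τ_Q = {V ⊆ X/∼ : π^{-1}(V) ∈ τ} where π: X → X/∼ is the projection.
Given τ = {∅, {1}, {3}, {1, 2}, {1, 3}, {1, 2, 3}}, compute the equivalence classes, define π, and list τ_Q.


X/∼ = {[1], [2=3]}; |τ_Q| = 3.

Equivalence classes: [1], [2=3].
Quotient map π: X → X/∼ sends 1 ↦ [1], 2 ↦ [2=3], 3 ↦ [2=3].
For each subset V ⊆ X/∼, compute π^{-1}(V) ⊆ X and check whether π^{-1}(V) ∈ τ. V is open in τ_Q iff π^{-1}(V) ∈ τ.
  V = {}: π^{-1}(V) = ∅ ∈ τ ✓.
  V = {[1]}: π^{-1}(V) = {1} ∈ τ ✓.
  V = {[2=3]}: π^{-1}(V) = {2, 3} ∉ τ ✗.
  V = {[1], [2=3]}: π^{-1}(V) = {1, 2, 3} ∈ τ ✓.
Open sets in the quotient: τ_Q = {{}, {[1]}, {[1], [2=3]}} (3 elements).


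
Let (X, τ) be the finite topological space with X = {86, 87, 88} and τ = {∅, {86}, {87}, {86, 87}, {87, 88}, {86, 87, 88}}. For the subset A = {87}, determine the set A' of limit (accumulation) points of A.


A' = {88}

For each x ∈ X, list the open sets U ∈ τ with x ∈ U, then check whether U ∩ (A ∖ {x}) ≠ ∅ for every such U.
  x = 86: open {86} ∋ x has {86} ∩ (A ∖ {86}) = ∅, so x is NOT a limit point.
  x = 87: open {87} ∋ x has {87} ∩ (A ∖ {87}) = ∅, so x is NOT a limit point.
  x = 88: opens ∋ x are {87, 88}, {86, 87, 88}; each meets A ∖ {88}, so x IS a limit point.
Collecting: A' = {88}.


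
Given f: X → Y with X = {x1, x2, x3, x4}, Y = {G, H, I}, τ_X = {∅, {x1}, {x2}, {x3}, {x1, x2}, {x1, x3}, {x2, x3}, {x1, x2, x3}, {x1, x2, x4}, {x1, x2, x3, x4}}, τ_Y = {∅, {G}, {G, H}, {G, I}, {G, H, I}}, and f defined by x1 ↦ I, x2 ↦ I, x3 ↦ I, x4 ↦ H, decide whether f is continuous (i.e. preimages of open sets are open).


f is NOT continuous.

Compute f^{-1}(U) for each U ∈ τ_Y:
  U = ∅: f^{-1}(U) = ∅ ∈ τ_X ✓.
  U = {G}: f^{-1}(U) = ∅ ∈ τ_X ✓.
  U = {G, H}: f^{-1}(U) = {x4} ∉ τ_X ✗.
  U = {G, I}: f^{-1}(U) = {x1, x2, x3} ∈ τ_X ✓.
  U = {G, H, I}: f^{-1}(U) = {x1, x2, x3, x4} ∈ τ_X ✓.
Found U = {G, H} with f^{-1}(U) = {x4} not in τ_X. Therefore f is NOT continuous.


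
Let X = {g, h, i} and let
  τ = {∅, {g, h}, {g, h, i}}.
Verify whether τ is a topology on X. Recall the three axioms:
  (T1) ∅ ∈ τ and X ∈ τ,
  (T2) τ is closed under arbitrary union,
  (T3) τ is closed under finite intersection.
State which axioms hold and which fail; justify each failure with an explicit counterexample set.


τ IS a topology on X.

Axiom (T1): ∅ ∈ τ? Yes; X ∈ τ? Yes.
Axiom (T2/T3): check pairwise unions and intersections of members of τ.
All pairwise intersections and unions checked — each lies in τ. Therefore τ satisfies (T1), (T2), (T3): it IS a topology on X.


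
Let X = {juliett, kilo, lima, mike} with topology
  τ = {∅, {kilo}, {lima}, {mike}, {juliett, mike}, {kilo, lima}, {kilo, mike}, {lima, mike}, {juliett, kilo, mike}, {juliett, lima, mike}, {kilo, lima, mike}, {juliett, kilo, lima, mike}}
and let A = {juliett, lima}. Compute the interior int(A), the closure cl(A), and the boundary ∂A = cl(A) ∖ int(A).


int(A) = {lima}, cl(A) = {juliett, lima}, ∂A = {juliett}.

Closed sets in (X, τ) are complements of opens:
  closed(X, τ) = {∅, {juliett}, {kilo}, {lima}, {juliett, kilo}, {juliett, lima}, {juliett, mike}, {kilo, lima}, {juliett, kilo, lima}, {juliett, kilo, mike}, {juliett, lima, mike}, {juliett, kilo, lima, mike}}.
int(A) = ⋃ {U ∈ τ : U ⊆ A}. Opens contained in A: ∅, {lima}.
Taking the union of these: int(A) = {lima}.
cl(A) = ⋂ {C closed : A ⊆ C}. Closed sets containing A: {juliett, lima}, {juliett, kilo, lima}, {juliett, lima, mike}, {juliett, kilo, lima, mike}.
Intersecting these: cl(A) = {juliett, lima}.
∂A = cl(A) ∖ int(A) = {juliett, lima} ∖ {lima} = {juliett}.


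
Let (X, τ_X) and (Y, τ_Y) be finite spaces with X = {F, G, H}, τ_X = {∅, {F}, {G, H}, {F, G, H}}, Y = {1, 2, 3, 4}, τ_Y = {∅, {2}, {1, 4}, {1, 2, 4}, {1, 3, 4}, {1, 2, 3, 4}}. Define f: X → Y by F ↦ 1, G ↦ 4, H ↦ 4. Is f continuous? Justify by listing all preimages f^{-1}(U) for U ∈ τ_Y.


f IS continuous.

Compute f^{-1}(U) for each U ∈ τ_Y:
  U = ∅: f^{-1}(U) = ∅ ∈ τ_X ✓.
  U = {2}: f^{-1}(U) = ∅ ∈ τ_X ✓.
  U = {1, 4}: f^{-1}(U) = {F, G, H} ∈ τ_X ✓.
  U = {1, 2, 4}: f^{-1}(U) = {F, G, H} ∈ τ_X ✓.
  U = {1, 3, 4}: f^{-1}(U) = {F, G, H} ∈ τ_X ✓.
  U = {1, 2, 3, 4}: f^{-1}(U) = {F, G, H} ∈ τ_X ✓.
Every preimage lies in τ_X, so f IS continuous.


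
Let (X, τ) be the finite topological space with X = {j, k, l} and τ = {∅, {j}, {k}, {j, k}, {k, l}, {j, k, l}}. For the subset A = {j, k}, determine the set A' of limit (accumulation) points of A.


A' = {l}

For each x ∈ X, list the open sets U ∈ τ with x ∈ U, then check whether U ∩ (A ∖ {x}) ≠ ∅ for every such U.
  x = j: open {j} ∋ x has {j} ∩ (A ∖ {j}) = ∅, so x is NOT a limit point.
  x = k: open {k} ∋ x has {k} ∩ (A ∖ {k}) = ∅, so x is NOT a limit point.
  x = l: opens ∋ x are {k, l}, {j, k, l}; each meets A ∖ {l}, so x IS a limit point.
Collecting: A' = {l}.


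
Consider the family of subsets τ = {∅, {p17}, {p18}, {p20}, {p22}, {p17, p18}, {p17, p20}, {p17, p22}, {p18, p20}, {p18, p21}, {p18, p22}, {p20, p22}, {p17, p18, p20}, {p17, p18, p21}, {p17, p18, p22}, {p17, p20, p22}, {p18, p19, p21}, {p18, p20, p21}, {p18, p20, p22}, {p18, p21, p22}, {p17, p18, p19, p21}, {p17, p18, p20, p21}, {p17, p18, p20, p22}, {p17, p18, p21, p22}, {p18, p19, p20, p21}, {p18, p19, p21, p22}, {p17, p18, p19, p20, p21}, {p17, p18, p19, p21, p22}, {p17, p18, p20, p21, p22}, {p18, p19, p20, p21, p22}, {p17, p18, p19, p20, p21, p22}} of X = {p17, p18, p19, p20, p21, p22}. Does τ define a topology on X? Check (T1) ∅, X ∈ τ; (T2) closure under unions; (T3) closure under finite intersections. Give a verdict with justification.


τ is NOT a topology on X.

Axiom (T1): ∅ ∈ τ? Yes; X ∈ τ? Yes.
Axiom (T2/T3): check pairwise unions and intersections of members of τ.
Counterexample for (T2): {p20} ∪ {p18, p21, p22} = {p18, p20, p21, p22} ∉ τ. Therefore τ is NOT a topology.


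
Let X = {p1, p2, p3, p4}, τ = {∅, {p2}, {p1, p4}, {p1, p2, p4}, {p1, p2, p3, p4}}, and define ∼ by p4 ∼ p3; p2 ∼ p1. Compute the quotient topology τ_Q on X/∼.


X/∼ = {[p1=p2], [p3=p4]}; |τ_Q| = 2.

Equivalence classes: [p1=p2], [p3=p4].
Quotient map π: X → X/∼ sends p1 ↦ [p1=p2], p2 ↦ [p1=p2], p3 ↦ [p3=p4], p4 ↦ [p3=p4].
For each subset V ⊆ X/∼, compute π^{-1}(V) ⊆ X and check whether π^{-1}(V) ∈ τ. V is open in τ_Q iff π^{-1}(V) ∈ τ.
  V = {}: π^{-1}(V) = ∅ ∈ τ ✓.
  V = {[p1=p2]}: π^{-1}(V) = {p1, p2} ∉ τ ✗.
  V = {[p3=p4]}: π^{-1}(V) = {p3, p4} ∉ τ ✗.
  V = {[p1=p2], [p3=p4]}: π^{-1}(V) = {p1, p2, p3, p4} ∈ τ ✓.
Open sets in the quotient: τ_Q = {{}, {[p1=p2], [p3=p4]}} (2 elements).


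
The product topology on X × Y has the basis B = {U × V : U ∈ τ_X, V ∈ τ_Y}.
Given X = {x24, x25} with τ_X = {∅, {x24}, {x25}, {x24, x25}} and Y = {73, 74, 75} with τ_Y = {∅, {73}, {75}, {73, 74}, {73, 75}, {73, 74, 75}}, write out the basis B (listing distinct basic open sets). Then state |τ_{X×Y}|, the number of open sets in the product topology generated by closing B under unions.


Basis B = {∅ × ∅, {x24} × {73}, {x24} × {75}, {x25} × {73}, {x25} × {75}, {x24} × {73, 74}, {x24} × {73, 75}, {x24, x25} × {73}, {x24, x25} × {75}, {x25} × {73, 74}, {x25} × {73, 75}, {x24} × {73, 74, 75}, {x25} × {73, 74, 75}, {x24, x25} × {73, 74}, {x24, x25} × {73, 75}, {x24, x25} × {73, 74, 75}}; |τ_{X×Y}| = 36.

Enumerate products U × V with U ∈ τ_X, V ∈ τ_Y (deduplicated):
  ∅ × ∅ = {} (∅)
  {x24} × {73} = {(x24,73)}
  {x24} × {75} = {(x24,75)}
  {x25} × {73} = {(x25,73)}
  {x25} × {75} = {(x25,75)}
  {x24} × {73, 74} = {(x24,73), (x24,74)}
  {x24} × {73, 75} = {(x24,73), (x24,75)}
  {x24, x25} × {73} = {(x24,73), (x25,73)}
  {x24, x25} × {75} = {(x24,75), (x25,75)}
  {x25} × {73, 74} = {(x25,73), (x25,74)}
  {x25} × {73, 75} = {(x25,73), (x25,75)}
  {x24} × {73, 74, 75} = {(x24,73), (x24,74), (x24,75)}
  {x25} × {73, 74, 75} = {(x25,73), (x25,74), (x25,75)}
  {x24, x25} × {73, 74} = {(x24,73), (x24,74), (x25,73), (x25,74)}
  {x24, x25} × {73, 75} = {(x24,73), (x24,75), (x25,73), (x25,75)}
  {x24, x25} × {73, 74, 75} = {(x24,73), (x24,74), (x24,75), (x25,73), (x25,74), (x25,75)}
These 16 distinct sets form the basis B.
Close under arbitrary unions to get τ_{X×Y}; counting gives |τ_{X×Y}| = 36.


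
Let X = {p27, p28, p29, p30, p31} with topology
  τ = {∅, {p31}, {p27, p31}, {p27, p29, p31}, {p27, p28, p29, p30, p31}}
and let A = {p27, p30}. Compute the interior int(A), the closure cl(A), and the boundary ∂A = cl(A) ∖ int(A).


int(A) = ∅, cl(A) = {p27, p28, p29, p30}, ∂A = {p27, p28, p29, p30}.

Closed sets in (X, τ) are complements of opens:
  closed(X, τ) = {∅, {p28, p30}, {p28, p29, p30}, {p27, p28, p29, p30}, {p27, p28, p29, p30, p31}}.
int(A) = ⋃ {U ∈ τ : U ⊆ A}. Opens contained in A: ∅.
Taking the union of these: int(A) = ∅.
cl(A) = ⋂ {C closed : A ⊆ C}. Closed sets containing A: {p27, p28, p29, p30}, {p27, p28, p29, p30, p31}.
Intersecting these: cl(A) = {p27, p28, p29, p30}.
∂A = cl(A) ∖ int(A) = {p27, p28, p29, p30} ∖ ∅ = {p27, p28, p29, p30}.


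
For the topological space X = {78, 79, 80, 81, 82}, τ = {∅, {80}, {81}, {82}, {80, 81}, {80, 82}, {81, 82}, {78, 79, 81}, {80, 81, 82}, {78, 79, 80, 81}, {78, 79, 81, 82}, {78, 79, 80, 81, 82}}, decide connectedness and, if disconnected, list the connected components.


(X, τ) is disconnected; components = [{80}, {82}, {78, 79, 81}].

Find clopen sets (U ∈ τ with X ∖ U ∈ τ):
  U = ∅, X ∖ U = {78, 79, 80, 81, 82} — both open, so U is clopen.
  U = {80}, X ∖ U = {78, 79, 81, 82} — both open, so U is clopen.
  U = {82}, X ∖ U = {78, 79, 80, 81} — both open, so U is clopen.
  U = {80, 82}, X ∖ U = {78, 79, 81} — both open, so U is clopen.
  U = {78, 79, 81}, X ∖ U = {80, 82} — both open, so U is clopen.
  U = {78, 79, 80, 81}, X ∖ U = {82} — both open, so U is clopen.
  U = {78, 79, 81, 82}, X ∖ U = {80} — both open, so U is clopen.
  U = {78, 79, 80, 81, 82}, X ∖ U = ∅ — both open, so U is clopen.
Nontrivial clopen(s) exist: e.g. {78, 79, 81}. So (X, τ) is disconnected.
Compute connected components by grouping points that agree on all clopens:
  component: {80}
  component: {82}
  component: {78, 79, 81}


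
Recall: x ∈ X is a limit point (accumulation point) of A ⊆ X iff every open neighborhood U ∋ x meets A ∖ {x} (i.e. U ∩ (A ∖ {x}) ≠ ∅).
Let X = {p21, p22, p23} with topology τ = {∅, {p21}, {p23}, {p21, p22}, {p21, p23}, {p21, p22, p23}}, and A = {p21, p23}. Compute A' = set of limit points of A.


A' = {p22}

For each x ∈ X, list the open sets U ∈ τ with x ∈ U, then check whether U ∩ (A ∖ {x}) ≠ ∅ for every such U.
  x = p21: open {p21} ∋ x has {p21} ∩ (A ∖ {p21}) = ∅, so x is NOT a limit point.
  x = p22: opens ∋ x are {p21, p22}, {p21, p22, p23}; each meets A ∖ {p22}, so x IS a limit point.
  x = p23: open {p23} ∋ x has {p23} ∩ (A ∖ {p23}) = ∅, so x is NOT a limit point.
Collecting: A' = {p22}.


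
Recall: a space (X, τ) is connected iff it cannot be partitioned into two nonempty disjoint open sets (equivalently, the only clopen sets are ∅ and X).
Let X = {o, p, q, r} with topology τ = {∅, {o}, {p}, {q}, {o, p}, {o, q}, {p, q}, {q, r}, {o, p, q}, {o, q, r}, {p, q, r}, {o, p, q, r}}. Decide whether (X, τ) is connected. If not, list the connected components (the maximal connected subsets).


(X, τ) is disconnected; components = [{o}, {p}, {q, r}].

Find clopen sets (U ∈ τ with X ∖ U ∈ τ):
  U = ∅, X ∖ U = {o, p, q, r} — both open, so U is clopen.
  U = {o}, X ∖ U = {p, q, r} — both open, so U is clopen.
  U = {p}, X ∖ U = {o, q, r} — both open, so U is clopen.
  U = {o, p}, X ∖ U = {q, r} — both open, so U is clopen.
  U = {q, r}, X ∖ U = {o, p} — both open, so U is clopen.
  U = {o, q, r}, X ∖ U = {p} — both open, so U is clopen.
  U = {p, q, r}, X ∖ U = {o} — both open, so U is clopen.
  U = {o, p, q, r}, X ∖ U = ∅ — both open, so U is clopen.
Nontrivial clopen(s) exist: e.g. {o, q, r}. So (X, τ) is disconnected.
Compute connected components by grouping points that agree on all clopens:
  component: {o}
  component: {p}
  component: {q, r}


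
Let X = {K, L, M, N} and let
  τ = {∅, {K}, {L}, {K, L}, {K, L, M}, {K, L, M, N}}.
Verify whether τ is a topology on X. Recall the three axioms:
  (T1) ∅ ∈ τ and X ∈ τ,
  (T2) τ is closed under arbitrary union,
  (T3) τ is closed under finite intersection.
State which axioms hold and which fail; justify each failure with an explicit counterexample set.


τ IS a topology on X.

Axiom (T1): ∅ ∈ τ? Yes; X ∈ τ? Yes.
Axiom (T2/T3): check pairwise unions and intersections of members of τ.
All pairwise intersections and unions checked — each lies in τ. Therefore τ satisfies (T1), (T2), (T3): it IS a topology on X.


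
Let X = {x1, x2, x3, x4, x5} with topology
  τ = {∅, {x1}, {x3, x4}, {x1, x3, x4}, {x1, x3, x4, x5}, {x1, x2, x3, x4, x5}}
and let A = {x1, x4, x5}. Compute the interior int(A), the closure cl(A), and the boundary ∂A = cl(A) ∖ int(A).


int(A) = {x1}, cl(A) = {x1, x2, x3, x4, x5}, ∂A = {x2, x3, x4, x5}.

Closed sets in (X, τ) are complements of opens:
  closed(X, τ) = {∅, {x2}, {x2, x5}, {x1, x2, x5}, {x2, x3, x4, x5}, {x1, x2, x3, x4, x5}}.
int(A) = ⋃ {U ∈ τ : U ⊆ A}. Opens contained in A: ∅, {x1}.
Taking the union of these: int(A) = {x1}.
cl(A) = ⋂ {C closed : A ⊆ C}. Closed sets containing A: {x1, x2, x3, x4, x5}.
Intersecting these: cl(A) = {x1, x2, x3, x4, x5}.
∂A = cl(A) ∖ int(A) = {x1, x2, x3, x4, x5} ∖ {x1} = {x2, x3, x4, x5}.


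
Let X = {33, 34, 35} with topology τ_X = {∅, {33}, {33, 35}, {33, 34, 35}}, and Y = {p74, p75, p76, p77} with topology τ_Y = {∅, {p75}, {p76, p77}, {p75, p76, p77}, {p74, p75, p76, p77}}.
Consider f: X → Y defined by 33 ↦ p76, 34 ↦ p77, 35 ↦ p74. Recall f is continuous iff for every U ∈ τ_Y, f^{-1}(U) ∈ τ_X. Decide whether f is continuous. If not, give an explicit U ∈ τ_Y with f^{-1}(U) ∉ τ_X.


f is NOT continuous.

Compute f^{-1}(U) for each U ∈ τ_Y:
  U = ∅: f^{-1}(U) = ∅ ∈ τ_X ✓.
  U = {p75}: f^{-1}(U) = ∅ ∈ τ_X ✓.
  U = {p76, p77}: f^{-1}(U) = {33, 34} ∉ τ_X ✗.
  U = {p75, p76, p77}: f^{-1}(U) = {33, 34} ∉ τ_X ✗.
  U = {p74, p75, p76, p77}: f^{-1}(U) = {33, 34, 35} ∈ τ_X ✓.
Found U = {p76, p77} with f^{-1}(U) = {33, 34} not in τ_X. Therefore f is NOT continuous.


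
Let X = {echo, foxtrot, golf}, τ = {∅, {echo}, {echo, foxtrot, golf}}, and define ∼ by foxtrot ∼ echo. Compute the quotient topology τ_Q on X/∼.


X/∼ = {[echo=foxtrot], [golf]}; |τ_Q| = 2.

Equivalence classes: [echo=foxtrot], [golf].
Quotient map π: X → X/∼ sends echo ↦ [echo=foxtrot], foxtrot ↦ [echo=foxtrot], golf ↦ [golf].
For each subset V ⊆ X/∼, compute π^{-1}(V) ⊆ X and check whether π^{-1}(V) ∈ τ. V is open in τ_Q iff π^{-1}(V) ∈ τ.
  V = {}: π^{-1}(V) = ∅ ∈ τ ✓.
  V = {[echo=foxtrot]}: π^{-1}(V) = {echo, foxtrot} ∉ τ ✗.
  V = {[golf]}: π^{-1}(V) = {golf} ∉ τ ✗.
  V = {[echo=foxtrot], [golf]}: π^{-1}(V) = {echo, foxtrot, golf} ∈ τ ✓.
Open sets in the quotient: τ_Q = {{}, {[echo=foxtrot], [golf]}} (2 elements).


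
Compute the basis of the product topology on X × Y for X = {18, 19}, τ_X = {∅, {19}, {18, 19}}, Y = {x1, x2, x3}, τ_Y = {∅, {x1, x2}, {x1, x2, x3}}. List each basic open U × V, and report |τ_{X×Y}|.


Basis B = {∅ × ∅, {19} × {x1, x2}, {19} × {x1, x2, x3}, {18, 19} × {x1, x2}, {18, 19} × {x1, x2, x3}}; |τ_{X×Y}| = 6.

Enumerate products U × V with U ∈ τ_X, V ∈ τ_Y (deduplicated):
  ∅ × ∅ = {} (∅)
  {19} × {x1, x2} = {(19,x1), (19,x2)}
  {19} × {x1, x2, x3} = {(19,x1), (19,x2), (19,x3)}
  {18, 19} × {x1, x2} = {(18,x1), (18,x2), (19,x1), (19,x2)}
  {18, 19} × {x1, x2, x3} = {(18,x1), (18,x2), (18,x3), (19,x1), (19,x2), (19,x3)}
These 5 distinct sets form the basis B.
Close under arbitrary unions to get τ_{X×Y}; counting gives |τ_{X×Y}| = 6.


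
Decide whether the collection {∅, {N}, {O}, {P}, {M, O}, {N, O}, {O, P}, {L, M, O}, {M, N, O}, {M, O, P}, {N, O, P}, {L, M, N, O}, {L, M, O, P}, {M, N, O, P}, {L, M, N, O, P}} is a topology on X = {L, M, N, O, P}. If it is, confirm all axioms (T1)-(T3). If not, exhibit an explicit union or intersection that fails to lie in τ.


τ is NOT a topology on X.

Axiom (T1): ∅ ∈ τ? Yes; X ∈ τ? Yes.
Axiom (T2/T3): check pairwise unions and intersections of members of τ.
Counterexample for (T2): {N} ∪ {P} = {N, P} ∉ τ. Therefore τ is NOT a topology.


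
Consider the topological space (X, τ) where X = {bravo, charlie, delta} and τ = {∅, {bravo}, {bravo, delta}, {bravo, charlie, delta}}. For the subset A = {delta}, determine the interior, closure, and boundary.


int(A) = ∅, cl(A) = {charlie, delta}, ∂A = {charlie, delta}.

Closed sets in (X, τ) are complements of opens:
  closed(X, τ) = {∅, {charlie}, {charlie, delta}, {bravo, charlie, delta}}.
int(A) = ⋃ {U ∈ τ : U ⊆ A}. Opens contained in A: ∅.
Taking the union of these: int(A) = ∅.
cl(A) = ⋂ {C closed : A ⊆ C}. Closed sets containing A: {charlie, delta}, {bravo, charlie, delta}.
Intersecting these: cl(A) = {charlie, delta}.
∂A = cl(A) ∖ int(A) = {charlie, delta} ∖ ∅ = {charlie, delta}.


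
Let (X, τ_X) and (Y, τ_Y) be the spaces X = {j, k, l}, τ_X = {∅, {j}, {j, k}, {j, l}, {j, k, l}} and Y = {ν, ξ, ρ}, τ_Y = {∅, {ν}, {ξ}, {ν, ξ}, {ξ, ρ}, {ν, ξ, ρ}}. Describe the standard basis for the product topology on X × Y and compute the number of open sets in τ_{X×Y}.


Basis B = {∅ × ∅, {j} × {ν}, {j} × {ξ}, {j} × {ν, ξ}, {j, k} × {ν}, {j, l} × {ν}, {j} × {ξ, ρ}, {j, k} × {ξ}, {j, l} × {ξ}, {j} × {ν, ξ, ρ}, {j, k, l} × {ν}, {j, k, l} × {ξ}, {j, k} × {ν, ξ}, {j, l} × {ν, ξ}, {j, k} × {ξ, ρ}, {j, l} × {ξ, ρ}, {j, k} × {ν, ξ, ρ}, {j, l} × {ν, ξ, ρ}, {j, k, l} × {ν, ξ}, {j, k, l} × {ξ, ρ}, {j, k, l} × {ν, ξ, ρ}}; |τ_{X×Y}| = 70.

Enumerate products U × V with U ∈ τ_X, V ∈ τ_Y (deduplicated):
  ∅ × ∅ = {} (∅)
  {j} × {ν} = {(j,ν)}
  {j} × {ξ} = {(j,ξ)}
  {j} × {ν, ξ} = {(j,ν), (j,ξ)}
  {j, k} × {ν} = {(j,ν), (k,ν)}
  {j, l} × {ν} = {(j,ν), (l,ν)}
  {j} × {ξ, ρ} = {(j,ξ), (j,ρ)}
  {j, k} × {ξ} = {(j,ξ), (k,ξ)}
  {j, l} × {ξ} = {(j,ξ), (l,ξ)}
  {j} × {ν, ξ, ρ} = {(j,ν), (j,ξ), (j,ρ)}
  {j, k, l} × {ν} = {(j,ν), (k,ν), (l,ν)}
  {j, k, l} × {ξ} = {(j,ξ), (k,ξ), (l,ξ)}
  {j, k} × {ν, ξ} = {(j,ν), (j,ξ), (k,ν), (k,ξ)}
  {j, l} × {ν, ξ} = {(j,ν), (j,ξ), (l,ν), (l,ξ)}
  {j, k} × {ξ, ρ} = {(j,ξ), (j,ρ), (k,ξ), (k,ρ)}
  {j, l} × {ξ, ρ} = {(j,ξ), (j,ρ), (l,ξ), (l,ρ)}
  {j, k} × {ν, ξ, ρ} = {(j,ν), (j,ξ), (j,ρ), (k,ν), (k,ξ), (k,ρ)}
  {j, l} × {ν, ξ, ρ} = {(j,ν), (j,ξ), (j,ρ), (l,ν), (l,ξ), (l,ρ)}
  {j, k, l} × {ν, ξ} = {(j,ν), (j,ξ), (k,ν), (k,ξ), (l,ν), (l,ξ)}
  {j, k, l} × {ξ, ρ} = {(j,ξ), (j,ρ), (k,ξ), (k,ρ), (l,ξ), (l,ρ)}
  {j, k, l} × {ν, ξ, ρ} = {(j,ν), (j,ξ), (j,ρ), (k,ν), (k,ξ), (k,ρ), (l,ν), (l,ξ), (l,ρ)}
These 21 distinct sets form the basis B.
Close under arbitrary unions to get τ_{X×Y}; counting gives |τ_{X×Y}| = 70.


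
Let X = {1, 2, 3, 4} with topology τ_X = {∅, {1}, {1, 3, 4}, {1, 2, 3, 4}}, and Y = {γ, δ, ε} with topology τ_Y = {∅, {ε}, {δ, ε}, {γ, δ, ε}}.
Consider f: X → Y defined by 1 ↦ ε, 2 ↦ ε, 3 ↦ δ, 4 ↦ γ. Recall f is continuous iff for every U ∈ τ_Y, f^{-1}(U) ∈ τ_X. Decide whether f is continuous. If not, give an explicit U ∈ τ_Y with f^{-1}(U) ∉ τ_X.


f is NOT continuous.

Compute f^{-1}(U) for each U ∈ τ_Y:
  U = ∅: f^{-1}(U) = ∅ ∈ τ_X ✓.
  U = {ε}: f^{-1}(U) = {1, 2} ∉ τ_X ✗.
  U = {δ, ε}: f^{-1}(U) = {1, 2, 3} ∉ τ_X ✗.
  U = {γ, δ, ε}: f^{-1}(U) = {1, 2, 3, 4} ∈ τ_X ✓.
Found U = {ε} with f^{-1}(U) = {1, 2} not in τ_X. Therefore f is NOT continuous.


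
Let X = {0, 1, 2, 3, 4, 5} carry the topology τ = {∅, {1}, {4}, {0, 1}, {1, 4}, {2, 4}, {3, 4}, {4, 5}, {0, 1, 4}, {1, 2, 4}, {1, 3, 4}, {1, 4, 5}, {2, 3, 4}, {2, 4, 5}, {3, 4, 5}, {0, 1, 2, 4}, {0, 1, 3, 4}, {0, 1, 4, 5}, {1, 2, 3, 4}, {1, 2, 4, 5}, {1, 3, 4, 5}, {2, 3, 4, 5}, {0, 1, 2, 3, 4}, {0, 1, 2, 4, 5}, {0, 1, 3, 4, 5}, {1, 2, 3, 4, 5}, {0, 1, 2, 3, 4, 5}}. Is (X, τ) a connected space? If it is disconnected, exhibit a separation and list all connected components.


(X, τ) is disconnected; components = [{0, 1}, {2, 3, 4, 5}].

Find clopen sets (U ∈ τ with X ∖ U ∈ τ):
  U = ∅, X ∖ U = {0, 1, 2, 3, 4, 5} — both open, so U is clopen.
  U = {0, 1}, X ∖ U = {2, 3, 4, 5} — both open, so U is clopen.
  U = {2, 3, 4, 5}, X ∖ U = {0, 1} — both open, so U is clopen.
  U = {0, 1, 2, 3, 4, 5}, X ∖ U = ∅ — both open, so U is clopen.
Nontrivial clopen(s) exist: e.g. {0, 1}. So (X, τ) is disconnected.
Compute connected components by grouping points that agree on all clopens:
  component: {0, 1}
  component: {2, 3, 4, 5}


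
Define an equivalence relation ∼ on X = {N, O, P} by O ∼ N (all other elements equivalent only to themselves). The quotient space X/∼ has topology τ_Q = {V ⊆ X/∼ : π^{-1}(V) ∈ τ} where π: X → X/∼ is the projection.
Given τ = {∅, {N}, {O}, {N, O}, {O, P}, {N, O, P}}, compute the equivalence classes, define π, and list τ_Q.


X/∼ = {[N=O], [P]}; |τ_Q| = 3.

Equivalence classes: [N=O], [P].
Quotient map π: X → X/∼ sends N ↦ [N=O], O ↦ [N=O], P ↦ [P].
For each subset V ⊆ X/∼, compute π^{-1}(V) ⊆ X and check whether π^{-1}(V) ∈ τ. V is open in τ_Q iff π^{-1}(V) ∈ τ.
  V = {}: π^{-1}(V) = ∅ ∈ τ ✓.
  V = {[N=O]}: π^{-1}(V) = {N, O} ∈ τ ✓.
  V = {[P]}: π^{-1}(V) = {P} ∉ τ ✗.
  V = {[N=O], [P]}: π^{-1}(V) = {N, O, P} ∈ τ ✓.
Open sets in the quotient: τ_Q = {{}, {[N=O]}, {[N=O], [P]}} (3 elements).


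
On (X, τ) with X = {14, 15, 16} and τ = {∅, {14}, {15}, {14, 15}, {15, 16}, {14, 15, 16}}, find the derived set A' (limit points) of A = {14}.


A' = ∅

For each x ∈ X, list the open sets U ∈ τ with x ∈ U, then check whether U ∩ (A ∖ {x}) ≠ ∅ for every such U.
  x = 14: open {14} ∋ x has {14} ∩ (A ∖ {14}) = ∅, so x is NOT a limit point.
  x = 15: open {15} ∋ x has {15} ∩ (A ∖ {15}) = ∅, so x is NOT a limit point.
  x = 16: open {15, 16} ∋ x has {15, 16} ∩ (A ∖ {16}) = ∅, so x is NOT a limit point.
Collecting: A' = ∅.


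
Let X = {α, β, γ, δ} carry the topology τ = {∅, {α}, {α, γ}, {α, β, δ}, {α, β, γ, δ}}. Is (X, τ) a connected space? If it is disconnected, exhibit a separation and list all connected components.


(X, τ) is connected.

Find clopen sets (U ∈ τ with X ∖ U ∈ τ):
  U = ∅, X ∖ U = {α, β, γ, δ} — both open, so U is clopen.
  U = {α, β, γ, δ}, X ∖ U = ∅ — both open, so U is clopen.
Only trivial clopens (∅ and X) exist, so (X, τ) is connected.
Compute connected components by grouping points that agree on all clopens:
  component: {α, β, γ, δ}


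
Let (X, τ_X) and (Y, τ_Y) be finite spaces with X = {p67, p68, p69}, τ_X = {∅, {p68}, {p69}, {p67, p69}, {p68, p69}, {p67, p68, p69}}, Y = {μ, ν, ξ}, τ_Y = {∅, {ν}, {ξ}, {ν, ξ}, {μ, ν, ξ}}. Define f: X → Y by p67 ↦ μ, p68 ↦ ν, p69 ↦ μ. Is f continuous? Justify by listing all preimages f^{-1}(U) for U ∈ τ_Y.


f IS continuous.

Compute f^{-1}(U) for each U ∈ τ_Y:
  U = ∅: f^{-1}(U) = ∅ ∈ τ_X ✓.
  U = {ν}: f^{-1}(U) = {p68} ∈ τ_X ✓.
  U = {ξ}: f^{-1}(U) = ∅ ∈ τ_X ✓.
  U = {ν, ξ}: f^{-1}(U) = {p68} ∈ τ_X ✓.
  U = {μ, ν, ξ}: f^{-1}(U) = {p67, p68, p69} ∈ τ_X ✓.
Every preimage lies in τ_X, so f IS continuous.


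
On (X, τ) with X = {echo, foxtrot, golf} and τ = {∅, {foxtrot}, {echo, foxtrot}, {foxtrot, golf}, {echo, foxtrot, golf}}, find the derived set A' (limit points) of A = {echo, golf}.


A' = ∅

For each x ∈ X, list the open sets U ∈ τ with x ∈ U, then check whether U ∩ (A ∖ {x}) ≠ ∅ for every such U.
  x = echo: open {echo, foxtrot} ∋ x has {echo, foxtrot} ∩ (A ∖ {echo}) = ∅, so x is NOT a limit point.
  x = foxtrot: open {foxtrot} ∋ x has {foxtrot} ∩ (A ∖ {foxtrot}) = ∅, so x is NOT a limit point.
  x = golf: open {foxtrot, golf} ∋ x has {foxtrot, golf} ∩ (A ∖ {golf}) = ∅, so x is NOT a limit point.
Collecting: A' = ∅.


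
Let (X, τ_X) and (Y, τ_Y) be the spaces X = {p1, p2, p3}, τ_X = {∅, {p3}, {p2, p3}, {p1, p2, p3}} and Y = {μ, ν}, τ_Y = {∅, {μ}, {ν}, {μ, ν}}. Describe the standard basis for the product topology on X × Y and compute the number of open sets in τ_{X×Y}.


Basis B = {∅ × ∅, {p3} × {μ}, {p3} × {ν}, {p2, p3} × {μ}, {p2, p3} × {ν}, {p3} × {μ, ν}, {p1, p2, p3} × {μ}, {p1, p2, p3} × {ν}, {p2, p3} × {μ, ν}, {p1, p2, p3} × {μ, ν}}; |τ_{X×Y}| = 16.

Enumerate products U × V with U ∈ τ_X, V ∈ τ_Y (deduplicated):
  ∅ × ∅ = {} (∅)
  {p3} × {μ} = {(p3,μ)}
  {p3} × {ν} = {(p3,ν)}
  {p2, p3} × {μ} = {(p2,μ), (p3,μ)}
  {p2, p3} × {ν} = {(p2,ν), (p3,ν)}
  {p3} × {μ, ν} = {(p3,μ), (p3,ν)}
  {p1, p2, p3} × {μ} = {(p1,μ), (p2,μ), (p3,μ)}
  {p1, p2, p3} × {ν} = {(p1,ν), (p2,ν), (p3,ν)}
  {p2, p3} × {μ, ν} = {(p2,μ), (p2,ν), (p3,μ), (p3,ν)}
  {p1, p2, p3} × {μ, ν} = {(p1,μ), (p1,ν), (p2,μ), (p2,ν), (p3,μ), (p3,ν)}
These 10 distinct sets form the basis B.
Close under arbitrary unions to get τ_{X×Y}; counting gives |τ_{X×Y}| = 16.


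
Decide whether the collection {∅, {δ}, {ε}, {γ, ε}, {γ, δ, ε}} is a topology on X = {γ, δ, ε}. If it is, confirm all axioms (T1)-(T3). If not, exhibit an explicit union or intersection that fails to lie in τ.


τ is NOT a topology on X.

Axiom (T1): ∅ ∈ τ? Yes; X ∈ τ? Yes.
Axiom (T2/T3): check pairwise unions and intersections of members of τ.
Counterexample for (T2): {δ} ∪ {ε} = {δ, ε} ∉ τ. Therefore τ is NOT a topology.


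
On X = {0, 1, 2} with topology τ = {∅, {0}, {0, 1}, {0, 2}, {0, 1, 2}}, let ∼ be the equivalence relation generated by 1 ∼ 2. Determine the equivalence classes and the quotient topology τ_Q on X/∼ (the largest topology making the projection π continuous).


X/∼ = {[0], [1=2]}; |τ_Q| = 3.

Equivalence classes: [0], [1=2].
Quotient map π: X → X/∼ sends 0 ↦ [0], 1 ↦ [1=2], 2 ↦ [1=2].
For each subset V ⊆ X/∼, compute π^{-1}(V) ⊆ X and check whether π^{-1}(V) ∈ τ. V is open in τ_Q iff π^{-1}(V) ∈ τ.
  V = {}: π^{-1}(V) = ∅ ∈ τ ✓.
  V = {[0]}: π^{-1}(V) = {0} ∈ τ ✓.
  V = {[1=2]}: π^{-1}(V) = {1, 2} ∉ τ ✗.
  V = {[0], [1=2]}: π^{-1}(V) = {0, 1, 2} ∈ τ ✓.
Open sets in the quotient: τ_Q = {{}, {[0]}, {[0], [1=2]}} (3 elements).


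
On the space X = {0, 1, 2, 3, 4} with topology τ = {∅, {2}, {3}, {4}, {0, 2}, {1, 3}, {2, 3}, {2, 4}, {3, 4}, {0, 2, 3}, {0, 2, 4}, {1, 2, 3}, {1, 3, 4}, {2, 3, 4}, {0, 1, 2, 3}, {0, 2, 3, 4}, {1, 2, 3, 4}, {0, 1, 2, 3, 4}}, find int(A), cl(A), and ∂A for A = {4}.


int(A) = {4}, cl(A) = {4}, ∂A = ∅.

Closed sets in (X, τ) are complements of opens:
  closed(X, τ) = {∅, {0}, {1}, {4}, {0, 1}, {0, 2}, {0, 4}, {1, 3}, {1, 4}, {0, 1, 2}, {0, 1, 3}, {0, 1, 4}, {0, 2, 4}, {1, 3, 4}, {0, 1, 2, 3}, {0, 1, 2, 4}, {0, 1, 3, 4}, {0, 1, 2, 3, 4}}.
int(A) = ⋃ {U ∈ τ : U ⊆ A}. Opens contained in A: ∅, {4}.
Taking the union of these: int(A) = {4}.
cl(A) = ⋂ {C closed : A ⊆ C}. Closed sets containing A: {4}, {0, 4}, {1, 4}, {0, 1, 4}, {0, 2, 4}, {1, 3, 4}, {0, 1, 2, 4}, {0, 1, 3, 4}, {0, 1, 2, 3, 4}.
Intersecting these: cl(A) = {4}.
∂A = cl(A) ∖ int(A) = {4} ∖ {4} = ∅.


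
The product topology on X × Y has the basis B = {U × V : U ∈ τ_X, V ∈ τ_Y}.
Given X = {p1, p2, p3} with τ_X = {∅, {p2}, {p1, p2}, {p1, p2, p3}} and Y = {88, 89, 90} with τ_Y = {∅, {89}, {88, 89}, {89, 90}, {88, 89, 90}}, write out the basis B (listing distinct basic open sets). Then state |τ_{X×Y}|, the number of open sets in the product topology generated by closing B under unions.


Basis B = {∅ × ∅, {p2} × {89}, {p1, p2} × {89}, {p2} × {88, 89}, {p2} × {89, 90}, {p1, p2, p3} × {89}, {p2} × {88, 89, 90}, {p1, p2} × {88, 89}, {p1, p2} × {89, 90}, {p1, p2} × {88, 89, 90}, {p1, p2, p3} × {88, 89}, {p1, p2, p3} × {89, 90}, {p1, p2, p3} × {88, 89, 90}}; |τ_{X×Y}| = 30.

Enumerate products U × V with U ∈ τ_X, V ∈ τ_Y (deduplicated):
  ∅ × ∅ = {} (∅)
  {p2} × {89} = {(p2,89)}
  {p1, p2} × {89} = {(p1,89), (p2,89)}
  {p2} × {88, 89} = {(p2,88), (p2,89)}
  {p2} × {89, 90} = {(p2,89), (p2,90)}
  {p1, p2, p3} × {89} = {(p1,89), (p2,89), (p3,89)}
  {p2} × {88, 89, 90} = {(p2,88), (p2,89), (p2,90)}
  {p1, p2} × {88, 89} = {(p1,88), (p1,89), (p2,88), (p2,89)}
  {p1, p2} × {89, 90} = {(p1,89), (p1,90), (p2,89), (p2,90)}
  {p1, p2} × {88, 89, 90} = {(p1,88), (p1,89), (p1,90), (p2,88), (p2,89), (p2,90)}
  {p1, p2, p3} × {88, 89} = {(p1,88), (p1,89), (p2,88), (p2,89), (p3,88), (p3,89)}
  {p1, p2, p3} × {89, 90} = {(p1,89), (p1,90), (p2,89), (p2,90), (p3,89), (p3,90)}
  {p1, p2, p3} × {88, 89, 90} = {(p1,88), (p1,89), (p1,90), (p2,88), (p2,89), (p2,90), (p3,88), (p3,89), (p3,90)}
These 13 distinct sets form the basis B.
Close under arbitrary unions to get τ_{X×Y}; counting gives |τ_{X×Y}| = 30.
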